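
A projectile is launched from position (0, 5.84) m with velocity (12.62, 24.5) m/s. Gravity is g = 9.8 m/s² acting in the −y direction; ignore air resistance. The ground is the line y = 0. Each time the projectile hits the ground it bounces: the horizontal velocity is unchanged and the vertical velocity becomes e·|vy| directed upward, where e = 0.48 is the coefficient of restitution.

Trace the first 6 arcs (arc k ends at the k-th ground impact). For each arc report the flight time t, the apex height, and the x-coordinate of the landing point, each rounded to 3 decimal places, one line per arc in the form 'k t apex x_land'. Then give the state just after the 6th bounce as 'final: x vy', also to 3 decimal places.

1 5.228 36.465 65.977
2 2.619 8.402 99.027
3 1.257 1.936 114.891
4 0.603 0.446 122.506
5 0.290 0.103 126.161
6 0.139 0.024 127.915
final: 127.915 0.327

Arc 1: start y=5.840, vy=24.500 → t=5.228, apex=36.465, x_land=65.977, impact vy=-26.734
  bounce: vy ← 0.48·26.734 = 12.832
Arc 2: start y=0.000, vy=12.832 → t=2.619, apex=8.402, x_land=99.027, impact vy=-12.832
  bounce: vy ← 0.48·12.832 = 6.160
Arc 3: start y=0.000, vy=6.160 → t=1.257, apex=1.936, x_land=114.891, impact vy=-6.160
  bounce: vy ← 0.48·6.160 = 2.957
Arc 4: start y=0.000, vy=2.957 → t=0.603, apex=0.446, x_land=122.506, impact vy=-2.957
  bounce: vy ← 0.48·2.957 = 1.419
Arc 5: start y=0.000, vy=1.419 → t=0.290, apex=0.103, x_land=126.161, impact vy=-1.419
  bounce: vy ← 0.48·1.419 = 0.681
Arc 6: start y=0.000, vy=0.681 → t=0.139, apex=0.024, x_land=127.915, impact vy=-0.681
  bounce: vy ← 0.48·0.681 = 0.327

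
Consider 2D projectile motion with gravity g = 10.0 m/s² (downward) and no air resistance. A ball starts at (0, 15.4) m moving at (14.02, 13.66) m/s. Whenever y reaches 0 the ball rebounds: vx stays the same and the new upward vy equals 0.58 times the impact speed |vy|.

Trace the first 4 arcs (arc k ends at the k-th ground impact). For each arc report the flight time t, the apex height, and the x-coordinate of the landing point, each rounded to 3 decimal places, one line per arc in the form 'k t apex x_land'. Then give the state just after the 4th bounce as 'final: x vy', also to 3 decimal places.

1 3.590 24.730 50.331
2 2.580 8.319 86.500
3 1.496 2.799 107.477
4 0.868 0.941 119.645
final: 119.645 2.517

Arc 1: start y=15.400, vy=13.660 → t=3.590, apex=24.730, x_land=50.331, impact vy=-22.240
  bounce: vy ← 0.58·22.240 = 12.899
Arc 2: start y=0.000, vy=12.899 → t=2.580, apex=8.319, x_land=86.500, impact vy=-12.899
  bounce: vy ← 0.58·12.899 = 7.481
Arc 3: start y=0.000, vy=7.481 → t=1.496, apex=2.799, x_land=107.477, impact vy=-7.481
  bounce: vy ← 0.58·7.481 = 4.339
Arc 4: start y=0.000, vy=4.339 → t=0.868, apex=0.941, x_land=119.645, impact vy=-4.339
  bounce: vy ← 0.58·4.339 = 2.517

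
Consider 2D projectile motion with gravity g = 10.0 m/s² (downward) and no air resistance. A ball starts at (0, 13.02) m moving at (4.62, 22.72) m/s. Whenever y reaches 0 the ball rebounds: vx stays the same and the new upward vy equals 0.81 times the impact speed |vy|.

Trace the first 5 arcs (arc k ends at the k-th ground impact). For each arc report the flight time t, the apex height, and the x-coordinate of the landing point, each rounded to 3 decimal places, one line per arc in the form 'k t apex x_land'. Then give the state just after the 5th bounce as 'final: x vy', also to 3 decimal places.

1 5.059 38.830 23.371
2 4.515 25.476 44.229
3 3.657 16.715 61.123
4 2.962 10.967 74.807
5 2.399 7.195 85.892
final: 85.892 9.717

Arc 1: start y=13.020, vy=22.720 → t=5.059, apex=38.830, x_land=23.371, impact vy=-27.868
  bounce: vy ← 0.81·27.868 = 22.573
Arc 2: start y=0.000, vy=22.573 → t=4.515, apex=25.476, x_land=44.229, impact vy=-22.573
  bounce: vy ← 0.81·22.573 = 18.284
Arc 3: start y=0.000, vy=18.284 → t=3.657, apex=16.715, x_land=61.123, impact vy=-18.284
  bounce: vy ← 0.81·18.284 = 14.810
Arc 4: start y=0.000, vy=14.810 → t=2.962, apex=10.967, x_land=74.807, impact vy=-14.810
  bounce: vy ← 0.81·14.810 = 11.996
Arc 5: start y=0.000, vy=11.996 → t=2.399, apex=7.195, x_land=85.892, impact vy=-11.996
  bounce: vy ← 0.81·11.996 = 9.717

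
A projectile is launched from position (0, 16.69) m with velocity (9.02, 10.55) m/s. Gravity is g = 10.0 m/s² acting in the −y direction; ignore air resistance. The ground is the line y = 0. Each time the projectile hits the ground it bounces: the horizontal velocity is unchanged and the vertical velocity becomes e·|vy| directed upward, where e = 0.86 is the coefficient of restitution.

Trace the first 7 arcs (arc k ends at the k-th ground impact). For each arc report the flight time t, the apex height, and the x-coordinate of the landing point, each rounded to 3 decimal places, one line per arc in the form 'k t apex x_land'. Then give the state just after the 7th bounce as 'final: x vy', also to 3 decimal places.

1 3.165 22.255 28.546
2 3.629 16.460 61.277
3 3.121 12.174 89.426
4 2.684 9.004 113.635
5 2.308 6.659 134.454
6 1.985 4.925 152.358
7 1.707 3.643 167.756
final: 167.756 7.340

Arc 1: start y=16.690, vy=10.550 → t=3.165, apex=22.255, x_land=28.546, impact vy=-21.097
  bounce: vy ← 0.86·21.097 = 18.144
Arc 2: start y=0.000, vy=18.144 → t=3.629, apex=16.460, x_land=61.277, impact vy=-18.144
  bounce: vy ← 0.86·18.144 = 15.604
Arc 3: start y=0.000, vy=15.604 → t=3.121, apex=12.174, x_land=89.426, impact vy=-15.604
  bounce: vy ← 0.86·15.604 = 13.419
Arc 4: start y=0.000, vy=13.419 → t=2.684, apex=9.004, x_land=113.635, impact vy=-13.419
  bounce: vy ← 0.86·13.419 = 11.540
Arc 5: start y=0.000, vy=11.540 → t=2.308, apex=6.659, x_land=134.454, impact vy=-11.540
  bounce: vy ← 0.86·11.540 = 9.925
Arc 6: start y=0.000, vy=9.925 → t=1.985, apex=4.925, x_land=152.358, impact vy=-9.925
  bounce: vy ← 0.86·9.925 = 8.535
Arc 7: start y=0.000, vy=8.535 → t=1.707, apex=3.643, x_land=167.756, impact vy=-8.535
  bounce: vy ← 0.86·8.535 = 7.340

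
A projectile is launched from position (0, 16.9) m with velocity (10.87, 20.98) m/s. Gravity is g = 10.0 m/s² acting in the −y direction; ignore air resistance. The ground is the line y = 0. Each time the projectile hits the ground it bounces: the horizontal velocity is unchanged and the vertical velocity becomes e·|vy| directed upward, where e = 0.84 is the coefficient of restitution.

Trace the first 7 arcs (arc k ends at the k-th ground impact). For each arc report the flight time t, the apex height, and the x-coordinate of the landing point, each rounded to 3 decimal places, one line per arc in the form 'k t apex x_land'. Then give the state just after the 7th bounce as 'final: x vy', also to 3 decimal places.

1 4.888 38.908 53.128
2 4.686 27.453 104.069
3 3.937 19.371 146.860
4 3.307 13.668 182.805
5 2.778 9.644 212.998
6 2.333 6.805 238.361
7 1.960 4.802 259.665
final: 259.665 8.232

Arc 1: start y=16.900, vy=20.980 → t=4.888, apex=38.908, x_land=53.128, impact vy=-27.896
  bounce: vy ← 0.84·27.896 = 23.432
Arc 2: start y=0.000, vy=23.432 → t=4.686, apex=27.453, x_land=104.069, impact vy=-23.432
  bounce: vy ← 0.84·23.432 = 19.683
Arc 3: start y=0.000, vy=19.683 → t=3.937, apex=19.371, x_land=146.860, impact vy=-19.683
  bounce: vy ← 0.84·19.683 = 16.534
Arc 4: start y=0.000, vy=16.534 → t=3.307, apex=13.668, x_land=182.805, impact vy=-16.534
  bounce: vy ← 0.84·16.534 = 13.888
Arc 5: start y=0.000, vy=13.888 → t=2.778, apex=9.644, x_land=212.998, impact vy=-13.888
  bounce: vy ← 0.84·13.888 = 11.666
Arc 6: start y=0.000, vy=11.666 → t=2.333, apex=6.805, x_land=238.361, impact vy=-11.666
  bounce: vy ← 0.84·11.666 = 9.800
Arc 7: start y=0.000, vy=9.800 → t=1.960, apex=4.802, x_land=259.665, impact vy=-9.800
  bounce: vy ← 0.84·9.800 = 8.232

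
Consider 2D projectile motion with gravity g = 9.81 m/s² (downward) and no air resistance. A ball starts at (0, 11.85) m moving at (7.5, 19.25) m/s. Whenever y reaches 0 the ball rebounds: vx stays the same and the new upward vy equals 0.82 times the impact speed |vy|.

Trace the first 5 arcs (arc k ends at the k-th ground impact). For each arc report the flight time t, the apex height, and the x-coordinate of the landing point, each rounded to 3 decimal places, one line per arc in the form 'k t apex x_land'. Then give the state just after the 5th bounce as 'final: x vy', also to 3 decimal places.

1 4.466 30.737 33.492
2 4.105 20.668 64.282
3 3.366 13.897 89.530
4 2.760 9.344 110.234
5 2.264 6.283 127.211
final: 127.211 9.104

Arc 1: start y=11.850, vy=19.250 → t=4.466, apex=30.737, x_land=33.492, impact vy=-24.557
  bounce: vy ← 0.82·24.557 = 20.137
Arc 2: start y=0.000, vy=20.137 → t=4.105, apex=20.668, x_land=64.282, impact vy=-20.137
  bounce: vy ← 0.82·20.137 = 16.512
Arc 3: start y=0.000, vy=16.512 → t=3.366, apex=13.897, x_land=89.530, impact vy=-16.512
  bounce: vy ← 0.82·16.512 = 13.540
Arc 4: start y=0.000, vy=13.540 → t=2.760, apex=9.344, x_land=110.234, impact vy=-13.540
  bounce: vy ← 0.82·13.540 = 11.103
Arc 5: start y=0.000, vy=11.103 → t=2.264, apex=6.283, x_land=127.211, impact vy=-11.103
  bounce: vy ← 0.82·11.103 = 9.104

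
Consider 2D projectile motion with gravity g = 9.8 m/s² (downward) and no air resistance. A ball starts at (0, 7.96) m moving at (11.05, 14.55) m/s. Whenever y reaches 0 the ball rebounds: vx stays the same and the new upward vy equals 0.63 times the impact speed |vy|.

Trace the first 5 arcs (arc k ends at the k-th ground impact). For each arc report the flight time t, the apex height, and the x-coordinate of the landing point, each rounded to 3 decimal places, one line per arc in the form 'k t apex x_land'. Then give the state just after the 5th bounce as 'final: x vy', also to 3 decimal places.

1 3.441 18.761 38.028
2 2.465 7.446 65.271
3 1.553 2.955 82.435
4 0.979 1.173 93.248
5 0.616 0.466 100.060
final: 100.060 1.903

Arc 1: start y=7.960, vy=14.550 → t=3.441, apex=18.761, x_land=38.028, impact vy=-19.176
  bounce: vy ← 0.63·19.176 = 12.081
Arc 2: start y=0.000, vy=12.081 → t=2.465, apex=7.446, x_land=65.271, impact vy=-12.081
  bounce: vy ← 0.63·12.081 = 7.611
Arc 3: start y=0.000, vy=7.611 → t=1.553, apex=2.955, x_land=82.435, impact vy=-7.611
  bounce: vy ← 0.63·7.611 = 4.795
Arc 4: start y=0.000, vy=4.795 → t=0.979, apex=1.173, x_land=93.248, impact vy=-4.795
  bounce: vy ← 0.63·4.795 = 3.021
Arc 5: start y=0.000, vy=3.021 → t=0.616, apex=0.466, x_land=100.060, impact vy=-3.021
  bounce: vy ← 0.63·3.021 = 1.903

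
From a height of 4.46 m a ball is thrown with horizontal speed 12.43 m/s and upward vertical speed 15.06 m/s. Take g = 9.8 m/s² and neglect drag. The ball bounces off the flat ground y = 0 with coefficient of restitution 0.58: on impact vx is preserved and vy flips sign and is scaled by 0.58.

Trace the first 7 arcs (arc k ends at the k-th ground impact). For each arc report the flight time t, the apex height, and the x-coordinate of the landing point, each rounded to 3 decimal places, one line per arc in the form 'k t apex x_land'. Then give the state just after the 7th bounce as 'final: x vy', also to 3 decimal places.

1 3.346 16.032 41.585
2 2.098 5.393 67.666
3 1.217 1.814 82.793
4 0.706 0.610 91.566
5 0.409 0.205 96.655
6 0.237 0.069 99.606
7 0.138 0.023 101.318
final: 101.318 0.391

Arc 1: start y=4.460, vy=15.060 → t=3.346, apex=16.032, x_land=41.585, impact vy=-17.726
  bounce: vy ← 0.58·17.726 = 10.281
Arc 2: start y=0.000, vy=10.281 → t=2.098, apex=5.393, x_land=67.666, impact vy=-10.281
  bounce: vy ← 0.58·10.281 = 5.963
Arc 3: start y=0.000, vy=5.963 → t=1.217, apex=1.814, x_land=82.793, impact vy=-5.963
  bounce: vy ← 0.58·5.963 = 3.459
Arc 4: start y=0.000, vy=3.459 → t=0.706, apex=0.610, x_land=91.566, impact vy=-3.459
  bounce: vy ← 0.58·3.459 = 2.006
Arc 5: start y=0.000, vy=2.006 → t=0.409, apex=0.205, x_land=96.655, impact vy=-2.006
  bounce: vy ← 0.58·2.006 = 1.163
Arc 6: start y=0.000, vy=1.163 → t=0.237, apex=0.069, x_land=99.606, impact vy=-1.163
  bounce: vy ← 0.58·1.163 = 0.675
Arc 7: start y=0.000, vy=0.675 → t=0.138, apex=0.023, x_land=101.318, impact vy=-0.675
  bounce: vy ← 0.58·0.675 = 0.391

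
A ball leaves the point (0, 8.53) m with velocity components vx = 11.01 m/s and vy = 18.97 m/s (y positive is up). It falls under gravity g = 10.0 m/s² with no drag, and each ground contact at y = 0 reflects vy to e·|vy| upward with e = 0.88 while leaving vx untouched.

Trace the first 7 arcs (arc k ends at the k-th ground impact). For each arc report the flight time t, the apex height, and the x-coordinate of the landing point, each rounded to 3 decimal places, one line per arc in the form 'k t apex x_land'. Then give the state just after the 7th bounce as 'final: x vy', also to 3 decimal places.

1 4.200 26.523 46.244
2 4.054 20.539 90.874
3 3.567 15.906 130.148
4 3.139 12.317 164.710
5 2.762 9.539 195.124
6 2.431 7.387 221.888
7 2.139 5.720 245.441
final: 245.441 9.413

Arc 1: start y=8.530, vy=18.970 → t=4.200, apex=26.523, x_land=46.244, impact vy=-23.032
  bounce: vy ← 0.88·23.032 = 20.268
Arc 2: start y=0.000, vy=20.268 → t=4.054, apex=20.539, x_land=90.874, impact vy=-20.268
  bounce: vy ← 0.88·20.268 = 17.836
Arc 3: start y=0.000, vy=17.836 → t=3.567, apex=15.906, x_land=130.148, impact vy=-17.836
  bounce: vy ← 0.88·17.836 = 15.695
Arc 4: start y=0.000, vy=15.695 → t=3.139, apex=12.317, x_land=164.710, impact vy=-15.695
  bounce: vy ← 0.88·15.695 = 13.812
Arc 5: start y=0.000, vy=13.812 → t=2.762, apex=9.539, x_land=195.124, impact vy=-13.812
  bounce: vy ← 0.88·13.812 = 12.155
Arc 6: start y=0.000, vy=12.155 → t=2.431, apex=7.387, x_land=221.888, impact vy=-12.155
  bounce: vy ← 0.88·12.155 = 10.696
Arc 7: start y=0.000, vy=10.696 → t=2.139, apex=5.720, x_land=245.441, impact vy=-10.696
  bounce: vy ← 0.88·10.696 = 9.413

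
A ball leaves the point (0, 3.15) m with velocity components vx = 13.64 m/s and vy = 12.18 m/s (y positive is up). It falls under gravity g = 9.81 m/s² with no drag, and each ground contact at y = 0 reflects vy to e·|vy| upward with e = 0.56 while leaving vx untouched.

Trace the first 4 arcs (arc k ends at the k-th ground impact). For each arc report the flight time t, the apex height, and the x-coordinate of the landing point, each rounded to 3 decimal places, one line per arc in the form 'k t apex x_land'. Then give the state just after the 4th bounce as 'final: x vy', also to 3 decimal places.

Arc 1: start y=3.150, vy=12.180 → t=2.719, apex=10.711, x_land=37.092, impact vy=-14.497
  bounce: vy ← 0.56·14.497 = 8.118
Arc 2: start y=0.000, vy=8.118 → t=1.655, apex=3.359, x_land=59.667, impact vy=-8.118
  bounce: vy ← 0.56·8.118 = 4.546
Arc 3: start y=0.000, vy=4.546 → t=0.927, apex=1.053, x_land=72.309, impact vy=-4.546
  bounce: vy ← 0.56·4.546 = 2.546
Arc 4: start y=0.000, vy=2.546 → t=0.519, apex=0.330, x_land=79.389, impact vy=-2.546
  bounce: vy ← 0.56·2.546 = 1.426

1 2.719 10.711 37.092
2 1.655 3.359 59.667
3 0.927 1.053 72.309
4 0.519 0.330 79.389
final: 79.389 1.426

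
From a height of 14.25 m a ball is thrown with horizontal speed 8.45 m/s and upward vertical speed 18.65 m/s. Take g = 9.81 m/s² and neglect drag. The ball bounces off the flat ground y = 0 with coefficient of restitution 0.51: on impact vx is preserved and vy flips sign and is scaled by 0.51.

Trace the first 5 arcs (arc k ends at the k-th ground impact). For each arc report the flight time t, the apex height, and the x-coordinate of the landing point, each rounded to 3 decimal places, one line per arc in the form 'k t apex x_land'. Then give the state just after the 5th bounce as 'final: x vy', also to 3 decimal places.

Arc 1: start y=14.250, vy=18.650 → t=4.454, apex=31.978, x_land=37.640, impact vy=-25.048
  bounce: vy ← 0.51·25.048 = 12.775
Arc 2: start y=0.000, vy=12.775 → t=2.604, apex=8.317, x_land=59.647, impact vy=-12.775
  bounce: vy ← 0.51·12.775 = 6.515
Arc 3: start y=0.000, vy=6.515 → t=1.328, apex=2.163, x_land=70.871, impact vy=-6.515
  bounce: vy ← 0.51·6.515 = 3.323
Arc 4: start y=0.000, vy=3.323 → t=0.677, apex=0.563, x_land=76.595, impact vy=-3.323
  bounce: vy ← 0.51·3.323 = 1.695
Arc 5: start y=0.000, vy=1.695 → t=0.345, apex=0.146, x_land=79.514, impact vy=-1.695
  bounce: vy ← 0.51·1.695 = 0.864

1 4.454 31.978 37.640
2 2.604 8.317 59.647
3 1.328 2.163 70.871
4 0.677 0.563 76.595
5 0.345 0.146 79.514
final: 79.514 0.864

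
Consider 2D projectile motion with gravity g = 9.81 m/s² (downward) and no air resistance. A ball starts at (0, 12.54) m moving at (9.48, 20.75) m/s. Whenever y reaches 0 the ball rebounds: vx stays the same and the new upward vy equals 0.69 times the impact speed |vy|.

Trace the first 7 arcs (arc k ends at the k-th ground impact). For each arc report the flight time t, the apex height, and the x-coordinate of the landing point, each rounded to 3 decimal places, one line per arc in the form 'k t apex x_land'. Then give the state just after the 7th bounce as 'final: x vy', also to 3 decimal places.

1 4.767 34.485 45.188
2 3.659 16.418 79.877
3 2.525 7.817 103.812
4 1.742 3.722 120.327
5 1.202 1.772 131.722
6 0.829 0.844 139.585
7 0.572 0.402 145.011
final: 145.011 1.937

Arc 1: start y=12.540, vy=20.750 → t=4.767, apex=34.485, x_land=45.188, impact vy=-26.011
  bounce: vy ← 0.69·26.011 = 17.948
Arc 2: start y=0.000, vy=17.948 → t=3.659, apex=16.418, x_land=79.877, impact vy=-17.948
  bounce: vy ← 0.69·17.948 = 12.384
Arc 3: start y=0.000, vy=12.384 → t=2.525, apex=7.817, x_land=103.812, impact vy=-12.384
  bounce: vy ← 0.69·12.384 = 8.545
Arc 4: start y=0.000, vy=8.545 → t=1.742, apex=3.722, x_land=120.327, impact vy=-8.545
  bounce: vy ← 0.69·8.545 = 5.896
Arc 5: start y=0.000, vy=5.896 → t=1.202, apex=1.772, x_land=131.722, impact vy=-5.896
  bounce: vy ← 0.69·5.896 = 4.068
Arc 6: start y=0.000, vy=4.068 → t=0.829, apex=0.844, x_land=139.585, impact vy=-4.068
  bounce: vy ← 0.69·4.068 = 2.807
Arc 7: start y=0.000, vy=2.807 → t=0.572, apex=0.402, x_land=145.011, impact vy=-2.807
  bounce: vy ← 0.69·2.807 = 1.937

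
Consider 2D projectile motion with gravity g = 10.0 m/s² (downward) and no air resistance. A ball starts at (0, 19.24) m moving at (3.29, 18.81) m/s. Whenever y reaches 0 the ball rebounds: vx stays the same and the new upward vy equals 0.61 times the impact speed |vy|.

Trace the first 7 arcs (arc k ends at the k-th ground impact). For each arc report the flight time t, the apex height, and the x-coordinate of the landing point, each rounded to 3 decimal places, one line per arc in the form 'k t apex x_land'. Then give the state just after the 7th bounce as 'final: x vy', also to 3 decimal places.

1 4.599 36.931 15.130
2 3.316 13.742 26.038
3 2.023 5.113 32.693
4 1.234 1.903 36.752
5 0.753 0.708 39.228
6 0.459 0.263 40.738
7 0.280 0.098 41.659
final: 41.659 0.854

Arc 1: start y=19.240, vy=18.810 → t=4.599, apex=36.931, x_land=15.130, impact vy=-27.177
  bounce: vy ← 0.61·27.177 = 16.578
Arc 2: start y=0.000, vy=16.578 → t=3.316, apex=13.742, x_land=26.038, impact vy=-16.578
  bounce: vy ← 0.61·16.578 = 10.113
Arc 3: start y=0.000, vy=10.113 → t=2.023, apex=5.113, x_land=32.693, impact vy=-10.113
  bounce: vy ← 0.61·10.113 = 6.169
Arc 4: start y=0.000, vy=6.169 → t=1.234, apex=1.903, x_land=36.752, impact vy=-6.169
  bounce: vy ← 0.61·6.169 = 3.763
Arc 5: start y=0.000, vy=3.763 → t=0.753, apex=0.708, x_land=39.228, impact vy=-3.763
  bounce: vy ← 0.61·3.763 = 2.295
Arc 6: start y=0.000, vy=2.295 → t=0.459, apex=0.263, x_land=40.738, impact vy=-2.295
  bounce: vy ← 0.61·2.295 = 1.400
Arc 7: start y=0.000, vy=1.400 → t=0.280, apex=0.098, x_land=41.659, impact vy=-1.400
  bounce: vy ← 0.61·1.400 = 0.854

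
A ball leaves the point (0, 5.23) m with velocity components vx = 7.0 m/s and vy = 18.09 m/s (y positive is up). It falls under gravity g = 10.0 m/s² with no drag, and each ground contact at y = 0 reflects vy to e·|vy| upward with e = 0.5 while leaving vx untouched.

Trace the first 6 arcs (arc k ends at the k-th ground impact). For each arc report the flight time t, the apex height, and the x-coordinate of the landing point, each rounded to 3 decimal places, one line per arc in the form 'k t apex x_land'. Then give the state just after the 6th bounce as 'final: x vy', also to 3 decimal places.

Arc 1: start y=5.230, vy=18.090 → t=3.887, apex=21.592, x_land=27.210, impact vy=-20.781
  bounce: vy ← 0.5·20.781 = 10.390
Arc 2: start y=0.000, vy=10.390 → t=2.078, apex=5.398, x_land=41.756, impact vy=-10.390
  bounce: vy ← 0.5·10.390 = 5.195
Arc 3: start y=0.000, vy=5.195 → t=1.039, apex=1.350, x_land=49.030, impact vy=-5.195
  bounce: vy ← 0.5·5.195 = 2.598
Arc 4: start y=0.000, vy=2.598 → t=0.520, apex=0.337, x_land=52.666, impact vy=-2.598
  bounce: vy ← 0.5·2.598 = 1.299
Arc 5: start y=0.000, vy=1.299 → t=0.260, apex=0.084, x_land=54.485, impact vy=-1.299
  bounce: vy ← 0.5·1.299 = 0.649
Arc 6: start y=0.000, vy=0.649 → t=0.130, apex=0.021, x_land=55.394, impact vy=-0.649
  bounce: vy ← 0.5·0.649 = 0.325

1 3.887 21.592 27.210
2 2.078 5.398 41.756
3 1.039 1.350 49.030
4 0.520 0.337 52.666
5 0.260 0.084 54.485
6 0.130 0.021 55.394
final: 55.394 0.325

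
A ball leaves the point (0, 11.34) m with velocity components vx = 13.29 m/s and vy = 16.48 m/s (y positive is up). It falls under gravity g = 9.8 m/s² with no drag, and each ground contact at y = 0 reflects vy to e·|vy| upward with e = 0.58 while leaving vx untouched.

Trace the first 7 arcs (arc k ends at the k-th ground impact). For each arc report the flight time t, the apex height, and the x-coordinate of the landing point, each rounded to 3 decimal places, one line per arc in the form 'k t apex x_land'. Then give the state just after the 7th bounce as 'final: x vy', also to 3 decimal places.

Arc 1: start y=11.340, vy=16.480 → t=3.949, apex=25.197, x_land=52.486, impact vy=-22.223
  bounce: vy ← 0.58·22.223 = 12.889
Arc 2: start y=0.000, vy=12.889 → t=2.630, apex=8.476, x_land=87.445, impact vy=-12.889
  bounce: vy ← 0.58·12.889 = 7.476
Arc 3: start y=0.000, vy=7.476 → t=1.526, apex=2.851, x_land=107.721, impact vy=-7.476
  bounce: vy ← 0.58·7.476 = 4.336
Arc 4: start y=0.000, vy=4.336 → t=0.885, apex=0.959, x_land=119.481, impact vy=-4.336
  bounce: vy ← 0.58·4.336 = 2.515
Arc 5: start y=0.000, vy=2.515 → t=0.513, apex=0.323, x_land=126.302, impact vy=-2.515
  bounce: vy ← 0.58·2.515 = 1.459
Arc 6: start y=0.000, vy=1.459 → t=0.298, apex=0.109, x_land=130.258, impact vy=-1.459
  bounce: vy ← 0.58·1.459 = 0.846
Arc 7: start y=0.000, vy=0.846 → t=0.173, apex=0.037, x_land=132.552, impact vy=-0.846
  bounce: vy ← 0.58·0.846 = 0.491

1 3.949 25.197 52.486
2 2.630 8.476 87.445
3 1.526 2.851 107.721
4 0.885 0.959 119.481
5 0.513 0.323 126.302
6 0.298 0.109 130.258
7 0.173 0.037 132.552
final: 132.552 0.491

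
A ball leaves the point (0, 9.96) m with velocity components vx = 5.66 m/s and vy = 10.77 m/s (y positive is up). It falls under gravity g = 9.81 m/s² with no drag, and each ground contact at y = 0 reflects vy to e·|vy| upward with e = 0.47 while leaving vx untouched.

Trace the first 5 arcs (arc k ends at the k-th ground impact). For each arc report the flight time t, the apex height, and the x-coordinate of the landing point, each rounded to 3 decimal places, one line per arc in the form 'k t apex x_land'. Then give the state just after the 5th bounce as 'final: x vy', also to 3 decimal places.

Arc 1: start y=9.960, vy=10.770 → t=2.897, apex=15.872, x_land=16.395, impact vy=-17.647
  bounce: vy ← 0.47·17.647 = 8.294
Arc 2: start y=0.000, vy=8.294 → t=1.691, apex=3.506, x_land=25.966, impact vy=-8.294
  bounce: vy ← 0.47·8.294 = 3.898
Arc 3: start y=0.000, vy=3.898 → t=0.795, apex=0.775, x_land=30.464, impact vy=-3.898
  bounce: vy ← 0.47·3.898 = 1.832
Arc 4: start y=0.000, vy=1.832 → t=0.374, apex=0.171, x_land=32.578, impact vy=-1.832
  bounce: vy ← 0.47·1.832 = 0.861
Arc 5: start y=0.000, vy=0.861 → t=0.176, apex=0.038, x_land=33.572, impact vy=-0.861
  bounce: vy ← 0.47·0.861 = 0.405

1 2.897 15.872 16.395
2 1.691 3.506 25.966
3 0.795 0.775 30.464
4 0.374 0.171 32.578
5 0.176 0.038 33.572
final: 33.572 0.405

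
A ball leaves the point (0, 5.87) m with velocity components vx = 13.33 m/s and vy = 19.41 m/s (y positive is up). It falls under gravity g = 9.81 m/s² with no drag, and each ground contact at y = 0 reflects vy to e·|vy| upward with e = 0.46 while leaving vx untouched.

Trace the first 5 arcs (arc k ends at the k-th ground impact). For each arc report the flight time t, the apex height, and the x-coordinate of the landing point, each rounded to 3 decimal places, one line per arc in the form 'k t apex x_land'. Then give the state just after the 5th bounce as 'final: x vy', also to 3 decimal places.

Arc 1: start y=5.870, vy=19.410 → t=4.239, apex=25.072, x_land=56.512, impact vy=-22.179
  bounce: vy ← 0.46·22.179 = 10.202
Arc 2: start y=0.000, vy=10.202 → t=2.080, apex=5.305, x_land=84.239, impact vy=-10.202
  bounce: vy ← 0.46·10.202 = 4.693
Arc 3: start y=0.000, vy=4.693 → t=0.957, apex=1.123, x_land=96.993, impact vy=-4.693
  bounce: vy ← 0.46·4.693 = 2.159
Arc 4: start y=0.000, vy=2.159 → t=0.440, apex=0.238, x_land=102.860, impact vy=-2.159
  bounce: vy ← 0.46·2.159 = 0.993
Arc 5: start y=0.000, vy=0.993 → t=0.202, apex=0.050, x_land=105.559, impact vy=-0.993
  bounce: vy ← 0.46·0.993 = 0.457

1 4.239 25.072 56.512
2 2.080 5.305 84.239
3 0.957 1.123 96.993
4 0.440 0.238 102.860
5 0.202 0.050 105.559
final: 105.559 0.457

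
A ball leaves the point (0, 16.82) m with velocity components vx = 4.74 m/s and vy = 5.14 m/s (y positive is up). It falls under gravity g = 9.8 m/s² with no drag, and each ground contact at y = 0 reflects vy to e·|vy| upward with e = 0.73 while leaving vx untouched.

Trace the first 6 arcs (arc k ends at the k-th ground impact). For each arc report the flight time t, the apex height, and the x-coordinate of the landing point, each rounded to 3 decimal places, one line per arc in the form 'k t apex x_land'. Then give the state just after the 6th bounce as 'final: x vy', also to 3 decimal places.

1 2.450 18.168 11.613
2 2.811 9.682 24.939
3 2.052 5.159 34.666
4 1.498 2.749 41.768
5 1.094 1.465 46.952
6 0.798 0.781 50.736
final: 50.736 2.856

Arc 1: start y=16.820, vy=5.140 → t=2.450, apex=18.168, x_land=11.613, impact vy=-18.870
  bounce: vy ← 0.73·18.870 = 13.775
Arc 2: start y=0.000, vy=13.775 → t=2.811, apex=9.682, x_land=24.939, impact vy=-13.775
  bounce: vy ← 0.73·13.775 = 10.056
Arc 3: start y=0.000, vy=10.056 → t=2.052, apex=5.159, x_land=34.666, impact vy=-10.056
  bounce: vy ← 0.73·10.056 = 7.341
Arc 4: start y=0.000, vy=7.341 → t=1.498, apex=2.749, x_land=41.768, impact vy=-7.341
  bounce: vy ← 0.73·7.341 = 5.359
Arc 5: start y=0.000, vy=5.359 → t=1.094, apex=1.465, x_land=46.952, impact vy=-5.359
  bounce: vy ← 0.73·5.359 = 3.912
Arc 6: start y=0.000, vy=3.912 → t=0.798, apex=0.781, x_land=50.736, impact vy=-3.912
  bounce: vy ← 0.73·3.912 = 2.856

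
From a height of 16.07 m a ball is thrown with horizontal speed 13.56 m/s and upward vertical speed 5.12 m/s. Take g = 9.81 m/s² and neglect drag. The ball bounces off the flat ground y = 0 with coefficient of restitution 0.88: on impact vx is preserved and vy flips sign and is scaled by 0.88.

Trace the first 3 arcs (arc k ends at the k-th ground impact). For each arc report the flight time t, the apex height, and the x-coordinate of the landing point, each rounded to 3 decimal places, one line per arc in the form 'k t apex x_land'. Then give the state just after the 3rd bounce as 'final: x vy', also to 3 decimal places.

1 2.406 17.406 32.621
2 3.315 13.479 77.579
3 2.918 10.438 117.142
final: 117.142 12.594

Arc 1: start y=16.070, vy=5.120 → t=2.406, apex=17.406, x_land=32.621, impact vy=-18.480
  bounce: vy ← 0.88·18.480 = 16.262
Arc 2: start y=0.000, vy=16.262 → t=3.315, apex=13.479, x_land=77.579, impact vy=-16.262
  bounce: vy ← 0.88·16.262 = 14.311
Arc 3: start y=0.000, vy=14.311 → t=2.918, apex=10.438, x_land=117.142, impact vy=-14.311
  bounce: vy ← 0.88·14.311 = 12.594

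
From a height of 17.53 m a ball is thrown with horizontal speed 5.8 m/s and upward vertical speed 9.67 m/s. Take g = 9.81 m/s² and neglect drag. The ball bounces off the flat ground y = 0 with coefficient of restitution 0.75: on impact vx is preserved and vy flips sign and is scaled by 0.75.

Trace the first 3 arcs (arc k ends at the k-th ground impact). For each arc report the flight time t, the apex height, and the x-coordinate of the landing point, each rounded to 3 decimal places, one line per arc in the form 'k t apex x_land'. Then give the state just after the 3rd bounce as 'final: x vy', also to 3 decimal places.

1 3.118 22.296 18.083
2 3.198 12.541 36.632
3 2.399 7.055 50.543
final: 50.543 8.824

Arc 1: start y=17.530, vy=9.670 → t=3.118, apex=22.296, x_land=18.083, impact vy=-20.915
  bounce: vy ← 0.75·20.915 = 15.686
Arc 2: start y=0.000, vy=15.686 → t=3.198, apex=12.541, x_land=36.632, impact vy=-15.686
  bounce: vy ← 0.75·15.686 = 11.765
Arc 3: start y=0.000, vy=11.765 → t=2.399, apex=7.055, x_land=50.543, impact vy=-11.765
  bounce: vy ← 0.75·11.765 = 8.824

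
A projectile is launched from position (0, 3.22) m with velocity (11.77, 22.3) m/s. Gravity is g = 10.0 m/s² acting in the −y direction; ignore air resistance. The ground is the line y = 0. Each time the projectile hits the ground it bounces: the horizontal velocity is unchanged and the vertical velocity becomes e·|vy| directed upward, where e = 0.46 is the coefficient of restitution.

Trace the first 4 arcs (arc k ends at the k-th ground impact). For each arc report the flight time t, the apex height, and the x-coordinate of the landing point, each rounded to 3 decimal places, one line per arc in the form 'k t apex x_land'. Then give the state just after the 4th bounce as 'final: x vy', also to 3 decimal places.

Arc 1: start y=3.220, vy=22.300 → t=4.600, apex=28.084, x_land=54.142, impact vy=-23.700
  bounce: vy ← 0.46·23.700 = 10.902
Arc 2: start y=0.000, vy=10.902 → t=2.180, apex=5.943, x_land=79.805, impact vy=-10.902
  bounce: vy ← 0.46·10.902 = 5.015
Arc 3: start y=0.000, vy=5.015 → t=1.003, apex=1.257, x_land=91.610, impact vy=-5.015
  bounce: vy ← 0.46·5.015 = 2.307
Arc 4: start y=0.000, vy=2.307 → t=0.461, apex=0.266, x_land=97.041, impact vy=-2.307
  bounce: vy ← 0.46·2.307 = 1.061

1 4.600 28.084 54.142
2 2.180 5.943 79.805
3 1.003 1.257 91.610
4 0.461 0.266 97.041
final: 97.041 1.061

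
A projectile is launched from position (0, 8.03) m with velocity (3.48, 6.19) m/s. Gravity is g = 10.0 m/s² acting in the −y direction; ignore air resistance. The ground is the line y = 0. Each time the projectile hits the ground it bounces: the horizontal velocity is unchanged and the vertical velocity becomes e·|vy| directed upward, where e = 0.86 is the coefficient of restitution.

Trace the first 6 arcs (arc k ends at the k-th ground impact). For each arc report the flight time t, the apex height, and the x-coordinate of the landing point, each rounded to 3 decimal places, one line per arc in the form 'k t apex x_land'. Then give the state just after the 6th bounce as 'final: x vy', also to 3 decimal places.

1 2.029 9.946 7.062
2 2.426 7.356 15.504
3 2.086 5.440 22.764
4 1.794 4.024 29.008
5 1.543 2.976 34.377
6 1.327 2.201 38.995
final: 38.995 5.706

Arc 1: start y=8.030, vy=6.190 → t=2.029, apex=9.946, x_land=7.062, impact vy=-14.104
  bounce: vy ← 0.86·14.104 = 12.129
Arc 2: start y=0.000, vy=12.129 → t=2.426, apex=7.356, x_land=15.504, impact vy=-12.129
  bounce: vy ← 0.86·12.129 = 10.431
Arc 3: start y=0.000, vy=10.431 → t=2.086, apex=5.440, x_land=22.764, impact vy=-10.431
  bounce: vy ← 0.86·10.431 = 8.971
Arc 4: start y=0.000, vy=8.971 → t=1.794, apex=4.024, x_land=29.008, impact vy=-8.971
  bounce: vy ← 0.86·8.971 = 7.715
Arc 5: start y=0.000, vy=7.715 → t=1.543, apex=2.976, x_land=34.377, impact vy=-7.715
  bounce: vy ← 0.86·7.715 = 6.635
Arc 6: start y=0.000, vy=6.635 → t=1.327, apex=2.201, x_land=38.995, impact vy=-6.635
  bounce: vy ← 0.86·6.635 = 5.706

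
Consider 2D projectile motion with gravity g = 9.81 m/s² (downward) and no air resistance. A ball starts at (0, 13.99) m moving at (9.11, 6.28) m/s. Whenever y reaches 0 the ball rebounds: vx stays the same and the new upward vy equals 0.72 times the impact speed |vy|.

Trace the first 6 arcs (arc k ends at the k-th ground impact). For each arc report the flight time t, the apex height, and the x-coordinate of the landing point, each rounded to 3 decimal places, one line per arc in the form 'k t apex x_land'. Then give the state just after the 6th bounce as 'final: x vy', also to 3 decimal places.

Arc 1: start y=13.990, vy=6.280 → t=2.446, apex=16.000, x_land=22.285, impact vy=-17.718
  bounce: vy ← 0.72·17.718 = 12.757
Arc 2: start y=0.000, vy=12.757 → t=2.601, apex=8.294, x_land=45.979, impact vy=-12.757
  bounce: vy ← 0.72·12.757 = 9.185
Arc 3: start y=0.000, vy=9.185 → t=1.873, apex=4.300, x_land=63.038, impact vy=-9.185
  bounce: vy ← 0.72·9.185 = 6.613
Arc 4: start y=0.000, vy=6.613 → t=1.348, apex=2.229, x_land=75.320, impact vy=-6.613
  bounce: vy ← 0.72·6.613 = 4.761
Arc 5: start y=0.000, vy=4.761 → t=0.971, apex=1.156, x_land=84.164, impact vy=-4.761
  bounce: vy ← 0.72·4.761 = 3.428
Arc 6: start y=0.000, vy=3.428 → t=0.699, apex=0.599, x_land=90.531, impact vy=-3.428
  bounce: vy ← 0.72·3.428 = 2.468

1 2.446 16.000 22.285
2 2.601 8.294 45.979
3 1.873 4.300 63.038
4 1.348 2.229 75.320
5 0.971 1.156 84.164
6 0.699 0.599 90.531
final: 90.531 2.468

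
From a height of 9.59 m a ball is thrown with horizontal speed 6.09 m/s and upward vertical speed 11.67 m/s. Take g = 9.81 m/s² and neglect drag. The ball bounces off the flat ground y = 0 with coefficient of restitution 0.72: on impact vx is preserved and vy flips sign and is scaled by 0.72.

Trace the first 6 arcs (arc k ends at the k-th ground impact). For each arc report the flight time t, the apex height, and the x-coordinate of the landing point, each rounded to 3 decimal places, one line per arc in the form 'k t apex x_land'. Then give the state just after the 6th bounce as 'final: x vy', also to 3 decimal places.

Arc 1: start y=9.590, vy=11.670 → t=3.025, apex=16.531, x_land=18.425, impact vy=-18.010
  bounce: vy ← 0.72·18.010 = 12.967
Arc 2: start y=0.000, vy=12.967 → t=2.644, apex=8.570, x_land=34.524, impact vy=-12.967
  bounce: vy ← 0.72·12.967 = 9.336
Arc 3: start y=0.000, vy=9.336 → t=1.903, apex=4.443, x_land=46.116, impact vy=-9.336
  bounce: vy ← 0.72·9.336 = 6.722
Arc 4: start y=0.000, vy=6.722 → t=1.370, apex=2.303, x_land=54.462, impact vy=-6.722
  bounce: vy ← 0.72·6.722 = 4.840
Arc 5: start y=0.000, vy=4.840 → t=0.987, apex=1.194, x_land=60.471, impact vy=-4.840
  bounce: vy ← 0.72·4.840 = 3.485
Arc 6: start y=0.000, vy=3.485 → t=0.710, apex=0.619, x_land=64.798, impact vy=-3.485
  bounce: vy ← 0.72·3.485 = 2.509

1 3.025 16.531 18.425
2 2.644 8.570 34.524
3 1.903 4.443 46.116
4 1.370 2.303 54.462
5 0.987 1.194 60.471
6 0.710 0.619 64.798
final: 64.798 2.509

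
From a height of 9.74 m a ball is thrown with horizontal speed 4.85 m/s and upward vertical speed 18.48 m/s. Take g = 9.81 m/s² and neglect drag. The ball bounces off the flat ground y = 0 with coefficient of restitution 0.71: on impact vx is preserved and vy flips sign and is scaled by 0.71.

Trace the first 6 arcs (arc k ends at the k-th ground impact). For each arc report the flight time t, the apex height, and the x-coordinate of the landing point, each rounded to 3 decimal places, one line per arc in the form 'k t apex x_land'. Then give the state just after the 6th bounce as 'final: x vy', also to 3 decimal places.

1 4.236 27.146 20.546
2 3.341 13.684 36.748
3 2.372 6.898 48.251
4 1.684 3.477 56.419
5 1.196 1.753 62.218
6 0.849 0.884 66.335
final: 66.335 2.956

Arc 1: start y=9.740, vy=18.480 → t=4.236, apex=27.146, x_land=20.546, impact vy=-23.078
  bounce: vy ← 0.71·23.078 = 16.386
Arc 2: start y=0.000, vy=16.386 → t=3.341, apex=13.684, x_land=36.748, impact vy=-16.386
  bounce: vy ← 0.71·16.386 = 11.634
Arc 3: start y=0.000, vy=11.634 → t=2.372, apex=6.898, x_land=48.251, impact vy=-11.634
  bounce: vy ← 0.71·11.634 = 8.260
Arc 4: start y=0.000, vy=8.260 → t=1.684, apex=3.477, x_land=56.419, impact vy=-8.260
  bounce: vy ← 0.71·8.260 = 5.865
Arc 5: start y=0.000, vy=5.865 → t=1.196, apex=1.753, x_land=62.218, impact vy=-5.865
  bounce: vy ← 0.71·5.865 = 4.164
Arc 6: start y=0.000, vy=4.164 → t=0.849, apex=0.884, x_land=66.335, impact vy=-4.164
  bounce: vy ← 0.71·4.164 = 2.956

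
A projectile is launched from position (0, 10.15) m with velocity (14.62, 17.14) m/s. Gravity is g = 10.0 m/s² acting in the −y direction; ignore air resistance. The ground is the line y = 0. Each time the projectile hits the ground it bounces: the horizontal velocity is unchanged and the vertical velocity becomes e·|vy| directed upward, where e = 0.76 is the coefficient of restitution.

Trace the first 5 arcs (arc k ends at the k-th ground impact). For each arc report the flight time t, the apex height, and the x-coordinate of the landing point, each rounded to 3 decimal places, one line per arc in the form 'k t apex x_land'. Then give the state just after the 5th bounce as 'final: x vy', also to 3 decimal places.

Arc 1: start y=10.150, vy=17.140 → t=3.943, apex=24.839, x_land=57.645, impact vy=-22.289
  bounce: vy ← 0.76·22.289 = 16.939
Arc 2: start y=0.000, vy=16.939 → t=3.388, apex=14.347, x_land=107.175, impact vy=-16.939
  bounce: vy ← 0.76·16.939 = 12.874
Arc 3: start y=0.000, vy=12.874 → t=2.575, apex=8.287, x_land=144.818, impact vy=-12.874
  bounce: vy ← 0.76·12.874 = 9.784
Arc 4: start y=0.000, vy=9.784 → t=1.957, apex=4.786, x_land=173.427, impact vy=-9.784
  bounce: vy ← 0.76·9.784 = 7.436
Arc 5: start y=0.000, vy=7.436 → t=1.487, apex=2.765, x_land=195.170, impact vy=-7.436
  bounce: vy ← 0.76·7.436 = 5.651

1 3.943 24.839 57.645
2 3.388 14.347 107.175
3 2.575 8.287 144.818
4 1.957 4.786 173.427
5 1.487 2.765 195.170
final: 195.170 5.651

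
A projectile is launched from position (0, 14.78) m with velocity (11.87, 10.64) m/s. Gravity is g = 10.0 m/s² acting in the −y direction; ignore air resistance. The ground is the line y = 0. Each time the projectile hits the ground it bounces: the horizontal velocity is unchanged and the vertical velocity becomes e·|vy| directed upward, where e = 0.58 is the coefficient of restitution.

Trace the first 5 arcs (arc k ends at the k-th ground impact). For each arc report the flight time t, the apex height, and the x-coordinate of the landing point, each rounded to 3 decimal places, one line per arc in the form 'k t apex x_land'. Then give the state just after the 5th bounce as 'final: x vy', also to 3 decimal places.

Arc 1: start y=14.780, vy=10.640 → t=3.086, apex=20.440, x_land=36.630, impact vy=-20.219
  bounce: vy ← 0.58·20.219 = 11.727
Arc 2: start y=0.000, vy=11.727 → t=2.345, apex=6.876, x_land=64.470, impact vy=-11.727
  bounce: vy ← 0.58·11.727 = 6.802
Arc 3: start y=0.000, vy=6.802 → t=1.360, apex=2.313, x_land=80.617, impact vy=-6.802
  bounce: vy ← 0.58·6.802 = 3.945
Arc 4: start y=0.000, vy=3.945 → t=0.789, apex=0.778, x_land=89.982, impact vy=-3.945
  bounce: vy ← 0.58·3.945 = 2.288
Arc 5: start y=0.000, vy=2.288 → t=0.458, apex=0.262, x_land=95.414, impact vy=-2.288
  bounce: vy ← 0.58·2.288 = 1.327

1 3.086 20.440 36.630
2 2.345 6.876 64.470
3 1.360 2.313 80.617
4 0.789 0.778 89.982
5 0.458 0.262 95.414
final: 95.414 1.327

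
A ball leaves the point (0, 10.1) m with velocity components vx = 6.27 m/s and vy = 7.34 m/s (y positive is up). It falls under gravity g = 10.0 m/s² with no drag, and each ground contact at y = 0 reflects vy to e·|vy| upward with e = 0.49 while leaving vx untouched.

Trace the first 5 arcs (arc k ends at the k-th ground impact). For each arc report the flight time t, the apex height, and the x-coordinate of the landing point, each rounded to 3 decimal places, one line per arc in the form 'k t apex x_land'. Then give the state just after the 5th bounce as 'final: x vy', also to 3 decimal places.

Arc 1: start y=10.100, vy=7.340 → t=2.334, apex=12.794, x_land=14.632, impact vy=-15.996
  bounce: vy ← 0.49·15.996 = 7.838
Arc 2: start y=0.000, vy=7.838 → t=1.568, apex=3.072, x_land=24.461, impact vy=-7.838
  bounce: vy ← 0.49·7.838 = 3.841
Arc 3: start y=0.000, vy=3.841 → t=0.768, apex=0.738, x_land=29.277, impact vy=-3.841
  bounce: vy ← 0.49·3.841 = 1.882
Arc 4: start y=0.000, vy=1.882 → t=0.376, apex=0.177, x_land=31.637, impact vy=-1.882
  bounce: vy ← 0.49·1.882 = 0.922
Arc 5: start y=0.000, vy=0.922 → t=0.184, apex=0.043, x_land=32.793, impact vy=-0.922
  bounce: vy ← 0.49·0.922 = 0.452

1 2.334 12.794 14.632
2 1.568 3.072 24.461
3 0.768 0.738 29.277
4 0.376 0.177 31.637
5 0.184 0.043 32.793
final: 32.793 0.452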